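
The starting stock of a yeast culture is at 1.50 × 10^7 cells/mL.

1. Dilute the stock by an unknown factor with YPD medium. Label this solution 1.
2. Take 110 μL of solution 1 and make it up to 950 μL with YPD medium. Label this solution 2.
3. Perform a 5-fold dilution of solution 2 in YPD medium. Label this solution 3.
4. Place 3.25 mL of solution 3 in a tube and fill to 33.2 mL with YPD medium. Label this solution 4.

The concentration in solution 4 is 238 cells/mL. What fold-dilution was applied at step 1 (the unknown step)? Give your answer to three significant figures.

Step 1: unknown factor x
Step 2: 110 μL brought to 950 μL → factor 950/110 = 8.6364
Step 3: 5-fold → factor 5
Step 4: 3.25 mL brought to 33.2 mL → factor 33.2/3.25 = 10.215
Product of known-step factors = 441.12
Overall factor = 1.50 × 10^7 cells/mL / (238 cells/mL) = 63025
x = 63025 / 441.12 = 143

143-fold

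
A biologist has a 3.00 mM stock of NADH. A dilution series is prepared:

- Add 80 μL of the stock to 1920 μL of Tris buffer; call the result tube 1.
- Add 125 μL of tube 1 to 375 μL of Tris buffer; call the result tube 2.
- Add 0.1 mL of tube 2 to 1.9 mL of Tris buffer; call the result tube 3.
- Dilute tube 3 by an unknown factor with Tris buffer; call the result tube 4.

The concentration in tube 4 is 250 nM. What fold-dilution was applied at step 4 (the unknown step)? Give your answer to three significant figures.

6.00-fold

Step 1: 80 μL + 1920 μL = 2000 μL total → factor 2000/80 = 25
Step 2: 125 μL + 375 μL = 500 μL total → factor 500/125 = 4
Step 3: 0.1 mL + 1.9 mL = 2 mL total → factor 2/0.1 = 20
Step 4: unknown factor x
Product of known-step factors = 2000
Overall factor = 3.00 mM / (250 nM) = 12000
x = 12000 / 2000 = 6.00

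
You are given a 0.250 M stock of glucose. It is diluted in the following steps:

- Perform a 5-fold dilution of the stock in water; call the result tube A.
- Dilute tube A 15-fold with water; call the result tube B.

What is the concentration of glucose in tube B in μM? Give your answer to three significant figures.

3.33 × 10^3 μM

Step 1: 5-fold → factor 5
Step 2: 15-fold → factor 15
Overall dilution factor = 5 × 15 = 75
Final = 0.250 M / 75 = 0.003333 M = 3.33 × 10^3 μM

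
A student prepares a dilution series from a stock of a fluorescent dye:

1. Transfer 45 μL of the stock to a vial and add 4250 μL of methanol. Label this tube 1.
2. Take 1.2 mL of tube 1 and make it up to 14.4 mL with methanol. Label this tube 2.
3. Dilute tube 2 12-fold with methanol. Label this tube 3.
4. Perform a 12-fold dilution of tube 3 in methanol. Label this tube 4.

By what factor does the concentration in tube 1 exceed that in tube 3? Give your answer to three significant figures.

Step 1: 45 μL + 4250 μL = 4295 μL total → factor 4295/45 = 95.444
Step 2: 1.2 mL brought to 14.4 mL → factor 14.4/1.2 = 12
Step 3: 12-fold → factor 12
Dilution factor to tube 1 = 95.444; to tube 3 = 13744
[tube 1]/[tube 3] = (factor to tube 3)/(factor to tube 1) = 13744/95.444 = 144

144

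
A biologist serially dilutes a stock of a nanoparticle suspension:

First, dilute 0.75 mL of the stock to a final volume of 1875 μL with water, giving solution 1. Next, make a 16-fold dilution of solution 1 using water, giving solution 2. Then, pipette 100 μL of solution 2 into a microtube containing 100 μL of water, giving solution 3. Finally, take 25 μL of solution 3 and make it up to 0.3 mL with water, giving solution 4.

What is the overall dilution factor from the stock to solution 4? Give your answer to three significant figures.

Step 1: 0.75 mL brought to 1875 μL → factor 1.875/0.75 = 2.5
Step 2: 16-fold → factor 16
Step 3: 100 μL + 100 μL = 200 μL total → factor 200/100 = 2
Step 4: 25 μL brought to 0.3 mL → factor 300/25 = 12
Overall dilution factor = 2.5 × 16 × 2 × 12 = 960

960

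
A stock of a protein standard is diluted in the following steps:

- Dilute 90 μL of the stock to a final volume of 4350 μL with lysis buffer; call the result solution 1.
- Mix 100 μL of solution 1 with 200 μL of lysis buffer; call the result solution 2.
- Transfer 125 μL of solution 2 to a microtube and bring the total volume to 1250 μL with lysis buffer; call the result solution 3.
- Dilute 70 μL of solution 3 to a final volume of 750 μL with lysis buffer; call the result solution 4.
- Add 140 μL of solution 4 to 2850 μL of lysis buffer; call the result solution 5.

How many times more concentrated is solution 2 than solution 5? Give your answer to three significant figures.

Step 1: 90 μL brought to 4350 μL → factor 4350/90 = 48.333
Step 2: 100 μL + 200 μL = 300 μL total → factor 300/100 = 3
Step 3: 125 μL brought to 1250 μL → factor 1250/125 = 10
Step 4: 70 μL brought to 750 μL → factor 750/70 = 10.714
Step 5: 140 μL + 2850 μL = 2990 μL total → factor 2990/140 = 21.357
Dilution factor to solution 2 = 145; to solution 5 = 3.318 × 10^5
[solution 2]/[solution 5] = (factor to solution 5)/(factor to solution 2) = 3.318 × 10^5/145 = 2.29 × 10^3

2.29 × 10^3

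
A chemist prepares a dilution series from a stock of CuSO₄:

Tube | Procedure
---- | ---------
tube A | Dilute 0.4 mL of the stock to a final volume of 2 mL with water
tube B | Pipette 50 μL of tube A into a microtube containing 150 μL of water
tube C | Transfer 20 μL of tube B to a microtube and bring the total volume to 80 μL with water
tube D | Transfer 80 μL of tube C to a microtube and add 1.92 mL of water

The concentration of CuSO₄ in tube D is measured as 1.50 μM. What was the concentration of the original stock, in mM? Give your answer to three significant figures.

3.00 mM

Step 1: 0.4 mL brought to 2 mL → factor 2/0.4 = 5
Step 2: 50 μL + 150 μL = 200 μL total → factor 200/50 = 4
Step 3: 20 μL brought to 80 μL → factor 80/20 = 4
Step 4: 80 μL + 1.92 mL = 2000 μL total → factor 2000/80 = 25
Overall dilution factor = 5 × 4 × 4 × 25 = 2000
Stock = 1.50 μM × 2000 = 3000 μM = 3.00 mM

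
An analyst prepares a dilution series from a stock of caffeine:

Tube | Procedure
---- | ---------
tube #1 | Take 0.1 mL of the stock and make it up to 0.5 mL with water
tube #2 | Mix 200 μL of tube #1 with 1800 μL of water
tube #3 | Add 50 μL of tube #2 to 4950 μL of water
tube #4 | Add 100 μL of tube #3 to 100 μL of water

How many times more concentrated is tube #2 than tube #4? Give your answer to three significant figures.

Step 1: 0.1 mL brought to 0.5 mL → factor 0.5/0.1 = 5
Step 2: 200 μL + 1800 μL = 2000 μL total → factor 2000/200 = 10
Step 3: 50 μL + 4950 μL = 5000 μL total → factor 5000/50 = 100
Step 4: 100 μL + 100 μL = 200 μL total → factor 200/100 = 2
Dilution factor to tube #2 = 50; to tube #4 = 10000
[tube #2]/[tube #4] = (factor to tube #4)/(factor to tube #2) = 10000/50 = 200

200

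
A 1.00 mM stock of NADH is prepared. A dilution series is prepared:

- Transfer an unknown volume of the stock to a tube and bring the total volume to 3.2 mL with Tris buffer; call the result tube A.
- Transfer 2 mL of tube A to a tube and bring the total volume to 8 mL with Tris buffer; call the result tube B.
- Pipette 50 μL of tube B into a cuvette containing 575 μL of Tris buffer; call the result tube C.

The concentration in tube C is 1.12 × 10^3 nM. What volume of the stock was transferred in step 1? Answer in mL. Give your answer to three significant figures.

0.179 mL

Step 1: v brought to 3.2 mL → factor = 3.2 mL/v
Step 2: 2 mL brought to 8 mL → factor 8/2 = 4
Step 3: 50 μL + 575 μL = 625 μL total → factor 625/50 = 12.5
Product of known-step factors = 50
Overall factor = 1.00 mM / (1.12 × 10^3 nM) = 892.86
Step-1 factor = 892.86 / 50 = 17.857
v = 3.2 mL / 17.857 = 0.179 mL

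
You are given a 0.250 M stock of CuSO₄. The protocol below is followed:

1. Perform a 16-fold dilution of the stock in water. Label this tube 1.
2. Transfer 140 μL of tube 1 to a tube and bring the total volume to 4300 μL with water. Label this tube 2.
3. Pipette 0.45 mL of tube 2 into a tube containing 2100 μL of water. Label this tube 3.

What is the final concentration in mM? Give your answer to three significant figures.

0.0898 mM

Step 1: 16-fold → factor 16
Step 2: 140 μL brought to 4300 μL → factor 4300/140 = 30.714
Step 3: 0.45 mL + 2100 μL = 2.55 mL total → factor 2.55/0.45 = 5.6667
Overall dilution factor = 16 × 30.714 × 5.6667 = 2784.8
Final = 0.250 M / 2784.8 = 8.977 × 10^-5 M = 0.0898 mM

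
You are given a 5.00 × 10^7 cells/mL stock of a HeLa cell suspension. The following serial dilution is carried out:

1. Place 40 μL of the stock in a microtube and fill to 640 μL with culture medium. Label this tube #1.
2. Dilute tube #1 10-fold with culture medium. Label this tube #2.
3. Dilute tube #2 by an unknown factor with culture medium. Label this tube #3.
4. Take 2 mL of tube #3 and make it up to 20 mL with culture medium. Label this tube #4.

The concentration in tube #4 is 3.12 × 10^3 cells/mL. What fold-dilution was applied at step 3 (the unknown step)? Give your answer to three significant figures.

Step 1: 40 μL brought to 640 μL → factor 640/40 = 16
Step 2: 10-fold → factor 10
Step 3: unknown factor x
Step 4: 2 mL brought to 20 mL → factor 20/2 = 10
Product of known-step factors = 1600
Overall factor = 5.00 × 10^7 cells/mL / (3.12 × 10^3 cells/mL) = 16026
x = 16026 / 1600 = 10.0

10.0-fold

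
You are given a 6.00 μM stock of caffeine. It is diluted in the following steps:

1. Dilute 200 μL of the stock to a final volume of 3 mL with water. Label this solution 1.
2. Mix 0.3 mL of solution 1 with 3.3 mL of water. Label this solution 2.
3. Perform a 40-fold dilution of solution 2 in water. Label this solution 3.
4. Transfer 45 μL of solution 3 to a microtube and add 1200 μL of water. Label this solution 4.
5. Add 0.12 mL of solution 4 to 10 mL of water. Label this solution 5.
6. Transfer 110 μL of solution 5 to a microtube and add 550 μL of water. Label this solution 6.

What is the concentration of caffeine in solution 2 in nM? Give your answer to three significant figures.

Step 1: 200 μL brought to 3 mL → factor 3000/200 = 15
Step 2: 0.3 mL + 3.3 mL = 3.6 mL total → factor 3.6/0.3 = 12
Dilution factor through solution 2 = 15 × 12 = 180
[solution 2] = 6.00 μM / 180 = 0.03333 μM = 33.3 nM

33.3 nM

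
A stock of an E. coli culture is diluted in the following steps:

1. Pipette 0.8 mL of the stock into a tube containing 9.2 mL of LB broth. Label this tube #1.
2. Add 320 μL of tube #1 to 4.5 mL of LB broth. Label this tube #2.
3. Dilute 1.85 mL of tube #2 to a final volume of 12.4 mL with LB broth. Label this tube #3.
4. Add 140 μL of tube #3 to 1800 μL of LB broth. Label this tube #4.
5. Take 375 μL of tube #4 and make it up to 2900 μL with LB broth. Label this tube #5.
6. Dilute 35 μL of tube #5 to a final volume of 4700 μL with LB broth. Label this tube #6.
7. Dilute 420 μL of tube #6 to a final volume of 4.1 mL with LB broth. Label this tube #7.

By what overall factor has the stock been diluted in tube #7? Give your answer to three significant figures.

1.77 × 10^8

Step 1: 0.8 mL + 9.2 mL = 10 mL total → factor 10/0.8 = 12.5
Step 2: 320 μL + 4.5 mL = 4820 μL total → factor 4820/320 = 15.062
Step 3: 1.85 mL brought to 12.4 mL → factor 12.4/1.85 = 6.7027
Step 4: 140 μL + 1800 μL = 1940 μL total → factor 1940/140 = 13.857
Step 5: 375 μL brought to 2900 μL → factor 2900/375 = 7.7333
Step 6: 35 μL brought to 4700 μL → factor 4700/35 = 134.29
Step 7: 420 μL brought to 4.1 mL → factor 4100/420 = 9.7619
Overall dilution factor = 12.5 × 15.062 × 6.7027 × 13.857 × 7.7333 × 134.29 × 9.7619 = 1.7728 × 10^8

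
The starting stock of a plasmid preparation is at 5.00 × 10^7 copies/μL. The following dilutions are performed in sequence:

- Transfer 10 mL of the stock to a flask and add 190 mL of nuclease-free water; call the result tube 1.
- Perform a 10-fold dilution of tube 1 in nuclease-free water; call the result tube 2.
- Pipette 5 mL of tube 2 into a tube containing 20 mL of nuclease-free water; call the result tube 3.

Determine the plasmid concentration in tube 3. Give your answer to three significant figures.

Step 1: 10 mL + 190 mL = 200 mL total → factor 200/10 = 20
Step 2: 10-fold → factor 10
Step 3: 5 mL + 20 mL = 25 mL total → factor 25/5 = 5
Overall dilution factor = 20 × 10 × 5 = 1000
Final = 5.00 × 10^7 copies/μL / 1000 = 5.00 × 10^4 copies/μL

5.00 × 10^4 copies/μL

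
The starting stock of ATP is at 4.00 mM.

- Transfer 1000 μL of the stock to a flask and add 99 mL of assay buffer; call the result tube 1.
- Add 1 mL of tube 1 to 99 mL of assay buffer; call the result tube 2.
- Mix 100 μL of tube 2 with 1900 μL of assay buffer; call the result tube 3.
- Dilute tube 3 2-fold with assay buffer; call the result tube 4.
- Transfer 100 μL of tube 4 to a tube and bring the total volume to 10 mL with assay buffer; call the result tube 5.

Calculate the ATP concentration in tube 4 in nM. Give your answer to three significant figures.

Step 1: 1000 μL + 99 mL = 1 × 10^5 μL total → factor 1 × 10^5/1000 = 100
Step 2: 1 mL + 99 mL = 100 mL total → factor 100/1 = 100
Step 3: 100 μL + 1900 μL = 2000 μL total → factor 2000/100 = 20
Step 4: 2-fold → factor 2
Dilution factor through tube 4 = 100 × 100 × 20 × 2 = 4 × 10^5
[tube 4] = 4.00 mM / 4 × 10^5 = 1.000 × 10^-5 mM = 10.0 nM

10.0 nM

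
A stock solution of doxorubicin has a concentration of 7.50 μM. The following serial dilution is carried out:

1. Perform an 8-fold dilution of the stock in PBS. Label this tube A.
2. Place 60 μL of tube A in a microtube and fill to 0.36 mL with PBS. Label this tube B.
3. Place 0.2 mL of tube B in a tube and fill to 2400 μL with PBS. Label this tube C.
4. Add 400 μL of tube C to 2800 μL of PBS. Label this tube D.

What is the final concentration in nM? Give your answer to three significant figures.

1.63 nM

Step 1: 8-fold → factor 8
Step 2: 60 μL brought to 0.36 mL → factor 360/60 = 6
Step 3: 0.2 mL brought to 2400 μL → factor 2.4/0.2 = 12
Step 4: 400 μL + 2800 μL = 3200 μL total → factor 3200/400 = 8
Overall dilution factor = 8 × 6 × 12 × 8 = 4608
Final = 7.50 μM / 4608 = 0.001628 μM = 1.63 nM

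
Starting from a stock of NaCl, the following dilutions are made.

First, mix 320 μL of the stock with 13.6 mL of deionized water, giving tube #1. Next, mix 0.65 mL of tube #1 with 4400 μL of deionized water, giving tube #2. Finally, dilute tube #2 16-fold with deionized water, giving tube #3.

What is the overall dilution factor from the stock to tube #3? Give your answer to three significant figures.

Step 1: 320 μL + 13.6 mL = 13920 μL total → factor 13920/320 = 43.5
Step 2: 0.65 mL + 4400 μL = 5.05 mL total → factor 5.05/0.65 = 7.7692
Step 3: 16-fold → factor 16
Overall dilution factor = 43.5 × 7.7692 × 16 = 5407.4

5.41 × 10^3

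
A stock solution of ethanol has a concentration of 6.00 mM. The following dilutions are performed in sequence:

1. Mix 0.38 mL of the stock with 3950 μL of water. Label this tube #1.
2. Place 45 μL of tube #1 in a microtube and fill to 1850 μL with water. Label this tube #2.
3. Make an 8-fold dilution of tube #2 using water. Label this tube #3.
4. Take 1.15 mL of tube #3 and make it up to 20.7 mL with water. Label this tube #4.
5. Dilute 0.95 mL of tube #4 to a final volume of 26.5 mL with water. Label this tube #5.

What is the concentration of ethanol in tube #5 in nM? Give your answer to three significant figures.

3.19 nM

Step 1: 0.38 mL + 3950 μL = 4.33 mL total → factor 4.33/0.38 = 11.395
Step 2: 45 μL brought to 1850 μL → factor 1850/45 = 41.111
Step 3: 8-fold → factor 8
Step 4: 1.15 mL brought to 20.7 mL → factor 20.7/1.15 = 18
Step 5: 0.95 mL brought to 26.5 mL → factor 26.5/0.95 = 27.895
Overall dilution factor = 11.395 × 41.111 × 8 × 18 × 27.895 = 1.8817 × 10^6
Final = 6.00 mM / 1.8817 × 10^6 = 3.189 × 10^-6 mM = 3.19 nM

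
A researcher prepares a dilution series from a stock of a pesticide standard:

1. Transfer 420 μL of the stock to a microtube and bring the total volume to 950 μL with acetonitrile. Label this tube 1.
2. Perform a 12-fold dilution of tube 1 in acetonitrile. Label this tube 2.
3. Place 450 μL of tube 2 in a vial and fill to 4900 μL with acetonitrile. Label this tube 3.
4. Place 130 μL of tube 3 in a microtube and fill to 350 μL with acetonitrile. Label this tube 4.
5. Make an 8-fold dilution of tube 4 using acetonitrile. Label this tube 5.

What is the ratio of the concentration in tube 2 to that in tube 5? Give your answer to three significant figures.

235

Step 1: 420 μL brought to 950 μL → factor 950/420 = 2.2619
Step 2: 12-fold → factor 12
Step 3: 450 μL brought to 4900 μL → factor 4900/450 = 10.889
Step 4: 130 μL brought to 350 μL → factor 350/130 = 2.6923
Step 5: 8-fold → factor 8
Dilution factor to tube 2 = 27.143; to tube 5 = 6365.8
[tube 2]/[tube 5] = (factor to tube 5)/(factor to tube 2) = 6365.8/27.143 = 235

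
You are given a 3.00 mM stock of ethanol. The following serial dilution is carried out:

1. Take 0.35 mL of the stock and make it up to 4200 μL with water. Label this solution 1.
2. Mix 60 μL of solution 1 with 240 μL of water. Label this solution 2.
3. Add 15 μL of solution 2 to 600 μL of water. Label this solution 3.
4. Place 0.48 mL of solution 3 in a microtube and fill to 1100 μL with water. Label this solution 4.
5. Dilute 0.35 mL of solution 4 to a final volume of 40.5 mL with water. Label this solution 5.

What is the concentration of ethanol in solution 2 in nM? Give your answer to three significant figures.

Step 1: 0.35 mL brought to 4200 μL → factor 4.2/0.35 = 12
Step 2: 60 μL + 240 μL = 300 μL total → factor 300/60 = 5
Dilution factor through solution 2 = 12 × 5 = 60
[solution 2] = 3.00 mM / 60 = 0.05000 mM = 5.00 × 10^4 nM

5.00 × 10^4 nM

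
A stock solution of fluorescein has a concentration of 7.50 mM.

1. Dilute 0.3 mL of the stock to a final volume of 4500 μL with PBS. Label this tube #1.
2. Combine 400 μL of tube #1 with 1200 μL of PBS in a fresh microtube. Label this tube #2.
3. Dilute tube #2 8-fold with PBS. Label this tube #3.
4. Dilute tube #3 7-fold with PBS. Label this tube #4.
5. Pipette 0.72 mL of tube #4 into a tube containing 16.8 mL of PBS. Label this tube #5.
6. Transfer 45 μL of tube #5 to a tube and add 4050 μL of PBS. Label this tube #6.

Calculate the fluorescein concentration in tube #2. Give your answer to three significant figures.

Step 1: 0.3 mL brought to 4500 μL → factor 4.5/0.3 = 15
Step 2: 400 μL + 1200 μL = 1600 μL total → factor 1600/400 = 4
Dilution factor through tube #2 = 15 × 4 = 60
[tube #2] = 7.50 mM / 60 = 0.125 mM

0.125 mM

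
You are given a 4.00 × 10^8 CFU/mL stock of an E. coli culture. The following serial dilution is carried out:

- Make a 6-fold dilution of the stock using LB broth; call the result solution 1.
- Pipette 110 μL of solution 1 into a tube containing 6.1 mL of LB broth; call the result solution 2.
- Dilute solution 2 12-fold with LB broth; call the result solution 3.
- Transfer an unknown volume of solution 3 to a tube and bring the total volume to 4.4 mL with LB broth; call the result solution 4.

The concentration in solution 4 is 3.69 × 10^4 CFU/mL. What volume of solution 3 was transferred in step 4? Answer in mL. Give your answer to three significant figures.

1.65 mL

Step 1: 6-fold → factor 6
Step 2: 110 μL + 6.1 mL = 6210 μL total → factor 6210/110 = 56.455
Step 3: 12-fold → factor 12
Step 4: v brought to 4.4 mL → factor = 4.4 mL/v
Product of known-step factors = 4064.7
Overall factor = 4.00 × 10^8 CFU/mL / (3.69 × 10^4 CFU/mL) = 10840
Step-4 factor = 10840 / 4064.7 = 2.6669
v = 4.4 mL / 2.6669 = 1.65 mL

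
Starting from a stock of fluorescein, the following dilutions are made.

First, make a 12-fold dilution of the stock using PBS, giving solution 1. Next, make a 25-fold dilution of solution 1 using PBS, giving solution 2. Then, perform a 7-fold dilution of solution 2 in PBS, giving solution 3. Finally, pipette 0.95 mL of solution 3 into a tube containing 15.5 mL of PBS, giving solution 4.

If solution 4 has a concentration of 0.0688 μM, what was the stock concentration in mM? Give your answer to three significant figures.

2.50 mM

Step 1: 12-fold → factor 12
Step 2: 25-fold → factor 25
Step 3: 7-fold → factor 7
Step 4: 0.95 mL + 15.5 mL = 16.45 mL total → factor 16.45/0.95 = 17.316
Overall dilution factor = 12 × 25 × 7 × 17.316 = 36363
Stock = 0.0688 μM × 36363 = 2502 μM = 2.50 mM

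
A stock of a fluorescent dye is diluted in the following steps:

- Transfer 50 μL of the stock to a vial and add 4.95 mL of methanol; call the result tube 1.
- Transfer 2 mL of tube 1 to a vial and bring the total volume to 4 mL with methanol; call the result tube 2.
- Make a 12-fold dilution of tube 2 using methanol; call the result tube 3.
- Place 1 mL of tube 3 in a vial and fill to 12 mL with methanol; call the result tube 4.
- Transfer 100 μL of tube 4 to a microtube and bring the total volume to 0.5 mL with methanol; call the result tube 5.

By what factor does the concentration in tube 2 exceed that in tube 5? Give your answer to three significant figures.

Step 1: 50 μL + 4.95 mL = 5000 μL total → factor 5000/50 = 100
Step 2: 2 mL brought to 4 mL → factor 4/2 = 2
Step 3: 12-fold → factor 12
Step 4: 1 mL brought to 12 mL → factor 12/1 = 12
Step 5: 100 μL brought to 0.5 mL → factor 500/100 = 5
Dilution factor to tube 2 = 200; to tube 5 = 1.44 × 10^5
[tube 2]/[tube 5] = (factor to tube 5)/(factor to tube 2) = 1.44 × 10^5/200 = 720

720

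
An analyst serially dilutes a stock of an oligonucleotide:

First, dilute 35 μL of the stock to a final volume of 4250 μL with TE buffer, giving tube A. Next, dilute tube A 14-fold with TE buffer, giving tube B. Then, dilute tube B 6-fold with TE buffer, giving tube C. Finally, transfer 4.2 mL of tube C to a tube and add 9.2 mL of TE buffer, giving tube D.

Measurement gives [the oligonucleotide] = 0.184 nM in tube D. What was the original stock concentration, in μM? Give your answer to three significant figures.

Step 1: 35 μL brought to 4250 μL → factor 4250/35 = 121.43
Step 2: 14-fold → factor 14
Step 3: 6-fold → factor 6
Step 4: 4.2 mL + 9.2 mL = 13.4 mL total → factor 13.4/4.2 = 3.1905
Overall dilution factor = 121.43 × 14 × 6 × 3.1905 = 32543
Stock = 0.184 nM × 32543 = 5988 nM = 5.99 μM

5.99 μM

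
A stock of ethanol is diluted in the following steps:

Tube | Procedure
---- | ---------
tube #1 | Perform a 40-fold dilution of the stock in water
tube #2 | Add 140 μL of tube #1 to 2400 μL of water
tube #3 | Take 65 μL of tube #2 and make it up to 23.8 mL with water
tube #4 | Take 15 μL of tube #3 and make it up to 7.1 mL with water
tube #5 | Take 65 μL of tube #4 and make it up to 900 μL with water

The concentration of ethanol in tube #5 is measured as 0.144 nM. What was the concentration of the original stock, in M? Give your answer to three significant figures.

Step 1: 40-fold → factor 40
Step 2: 140 μL + 2400 μL = 2540 μL total → factor 2540/140 = 18.143
Step 3: 65 μL brought to 23.8 mL → factor 23800/65 = 366.15
Step 4: 15 μL brought to 7.1 mL → factor 7100/15 = 473.33
Step 5: 65 μL brought to 900 μL → factor 900/65 = 13.846
Overall dilution factor = 40 × 18.143 × 366.15 × 473.33 × 13.846 = 1.7415 × 10^9
Stock = 0.144 nM × 1.7415 × 10^9 = 2.508 × 10^8 nM = 0.251 M

0.251 M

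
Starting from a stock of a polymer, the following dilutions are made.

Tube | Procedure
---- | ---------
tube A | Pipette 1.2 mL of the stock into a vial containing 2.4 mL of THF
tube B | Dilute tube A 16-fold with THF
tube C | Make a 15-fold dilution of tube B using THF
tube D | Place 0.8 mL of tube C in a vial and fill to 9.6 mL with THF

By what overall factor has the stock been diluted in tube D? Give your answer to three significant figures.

8.64 × 10^3

Step 1: 1.2 mL + 2.4 mL = 3.6 mL total → factor 3.6/1.2 = 3
Step 2: 16-fold → factor 16
Step 3: 15-fold → factor 15
Step 4: 0.8 mL brought to 9.6 mL → factor 9.6/0.8 = 12
Overall dilution factor = 3 × 16 × 15 × 12 = 8640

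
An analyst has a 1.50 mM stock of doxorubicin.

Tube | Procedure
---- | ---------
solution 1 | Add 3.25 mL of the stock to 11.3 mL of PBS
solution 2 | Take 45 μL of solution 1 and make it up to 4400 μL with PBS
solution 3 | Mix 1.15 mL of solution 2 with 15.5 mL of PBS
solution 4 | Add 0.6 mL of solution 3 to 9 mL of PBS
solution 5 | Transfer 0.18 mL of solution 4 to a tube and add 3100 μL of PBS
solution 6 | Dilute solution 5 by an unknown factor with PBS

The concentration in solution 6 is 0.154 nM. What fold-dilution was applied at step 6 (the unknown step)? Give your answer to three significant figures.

Step 1: 3.25 mL + 11.3 mL = 14.55 mL total → factor 14.55/3.25 = 4.4769
Step 2: 45 μL brought to 4400 μL → factor 4400/45 = 97.778
Step 3: 1.15 mL + 15.5 mL = 16.65 mL total → factor 16.65/1.15 = 14.478
Step 4: 0.6 mL + 9 mL = 9.6 mL total → factor 9.6/0.6 = 16
Step 5: 0.18 mL + 3100 μL = 3.28 mL total → factor 3.28/0.18 = 18.222
Step 6: unknown factor x
Product of known-step factors = 1.8478 × 10^6
Overall factor = 1.50 mM / (0.154 nM) = 9.7403 × 10^6
x = 9.7403 × 10^6 / 1.8478 × 10^6 = 5.27

5.27-fold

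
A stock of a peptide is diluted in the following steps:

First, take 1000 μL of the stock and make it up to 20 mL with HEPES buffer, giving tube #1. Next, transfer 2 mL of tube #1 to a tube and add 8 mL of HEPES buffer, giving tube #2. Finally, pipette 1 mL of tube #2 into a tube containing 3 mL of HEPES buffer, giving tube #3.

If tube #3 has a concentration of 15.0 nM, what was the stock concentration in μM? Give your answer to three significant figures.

6.00 μM

Step 1: 1000 μL brought to 20 mL → factor 20000/1000 = 20
Step 2: 2 mL + 8 mL = 10 mL total → factor 10/2 = 5
Step 3: 1 mL + 3 mL = 4 mL total → factor 4/1 = 4
Overall dilution factor = 20 × 5 × 4 = 400
Stock = 15.0 nM × 400 = 6000 nM = 6.00 μM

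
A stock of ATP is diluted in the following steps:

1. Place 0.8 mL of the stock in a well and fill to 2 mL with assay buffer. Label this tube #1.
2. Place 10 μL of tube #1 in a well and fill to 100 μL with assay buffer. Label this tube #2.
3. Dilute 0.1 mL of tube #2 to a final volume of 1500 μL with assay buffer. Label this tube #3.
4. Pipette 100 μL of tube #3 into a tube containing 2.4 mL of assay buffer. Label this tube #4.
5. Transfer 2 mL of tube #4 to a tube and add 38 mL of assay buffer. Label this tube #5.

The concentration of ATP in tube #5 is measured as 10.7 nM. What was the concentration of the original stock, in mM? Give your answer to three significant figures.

Step 1: 0.8 mL brought to 2 mL → factor 2/0.8 = 2.5
Step 2: 10 μL brought to 100 μL → factor 100/10 = 10
Step 3: 0.1 mL brought to 1500 μL → factor 1.5/0.1 = 15
Step 4: 100 μL + 2.4 mL = 2500 μL total → factor 2500/100 = 25
Step 5: 2 mL + 38 mL = 40 mL total → factor 40/2 = 20
Overall dilution factor = 2.5 × 10 × 15 × 25 × 20 = 1.875 × 10^5
Stock = 10.7 nM × 1.875 × 10^5 = 2.006 × 10^6 nM = 2.01 mM

2.01 mM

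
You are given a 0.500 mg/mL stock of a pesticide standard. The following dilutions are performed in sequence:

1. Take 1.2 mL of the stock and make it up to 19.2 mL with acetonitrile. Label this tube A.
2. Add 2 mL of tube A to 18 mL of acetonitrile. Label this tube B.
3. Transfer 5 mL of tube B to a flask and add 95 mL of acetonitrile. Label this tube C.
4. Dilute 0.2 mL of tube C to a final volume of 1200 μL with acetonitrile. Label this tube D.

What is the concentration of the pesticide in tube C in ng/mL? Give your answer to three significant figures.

Step 1: 1.2 mL brought to 19.2 mL → factor 19.2/1.2 = 16
Step 2: 2 mL + 18 mL = 20 mL total → factor 20/2 = 10
Step 3: 5 mL + 95 mL = 100 mL total → factor 100/5 = 20
Dilution factor through tube C = 16 × 10 × 20 = 3200
[tube C] = 0.500 mg/mL / 3200 = 0.0001563 mg/mL = 156 ng/mL

156 ng/mL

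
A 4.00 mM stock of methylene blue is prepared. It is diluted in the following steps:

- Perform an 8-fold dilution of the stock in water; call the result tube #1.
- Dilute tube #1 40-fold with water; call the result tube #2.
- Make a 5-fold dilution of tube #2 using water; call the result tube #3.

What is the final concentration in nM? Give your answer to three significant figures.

2.50 × 10^3 nM

Step 1: 8-fold → factor 8
Step 2: 40-fold → factor 40
Step 3: 5-fold → factor 5
Overall dilution factor = 8 × 40 × 5 = 1600
Final = 4.00 mM / 1600 = 0.002500 mM = 2.50 × 10^3 nM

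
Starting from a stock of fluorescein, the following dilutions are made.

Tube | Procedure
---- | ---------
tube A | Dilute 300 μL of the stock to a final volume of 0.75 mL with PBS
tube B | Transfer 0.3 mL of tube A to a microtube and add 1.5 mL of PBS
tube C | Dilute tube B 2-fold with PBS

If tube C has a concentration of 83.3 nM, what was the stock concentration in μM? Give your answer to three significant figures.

Step 1: 300 μL brought to 0.75 mL → factor 750/300 = 2.5
Step 2: 0.3 mL + 1.5 mL = 1.8 mL total → factor 1.8/0.3 = 6
Step 3: 2-fold → factor 2
Overall dilution factor = 2.5 × 6 × 2 = 30
Stock = 83.3 nM × 30 = 2499 nM = 2.50 μM

2.50 μM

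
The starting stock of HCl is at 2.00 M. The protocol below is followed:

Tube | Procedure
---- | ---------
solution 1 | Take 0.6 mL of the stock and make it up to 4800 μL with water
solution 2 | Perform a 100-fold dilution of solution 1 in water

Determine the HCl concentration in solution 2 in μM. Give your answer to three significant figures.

Step 1: 0.6 mL brought to 4800 μL → factor 4.8/0.6 = 8
Step 2: 100-fold → factor 100
Overall dilution factor = 8 × 100 = 800
Final = 2.00 M / 800 = 0.002500 M = 2.50 × 10^3 μM

2.50 × 10^3 μM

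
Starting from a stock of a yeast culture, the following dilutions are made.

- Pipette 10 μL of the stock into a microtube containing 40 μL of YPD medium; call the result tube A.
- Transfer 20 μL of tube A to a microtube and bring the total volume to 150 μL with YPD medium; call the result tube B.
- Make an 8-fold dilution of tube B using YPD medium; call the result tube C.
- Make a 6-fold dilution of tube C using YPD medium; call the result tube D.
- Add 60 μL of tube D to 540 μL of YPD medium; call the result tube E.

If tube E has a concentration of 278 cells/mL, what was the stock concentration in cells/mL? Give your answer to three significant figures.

5.00 × 10^6 cells/mL

Step 1: 10 μL + 40 μL = 50 μL total → factor 50/10 = 5
Step 2: 20 μL brought to 150 μL → factor 150/20 = 7.5
Step 3: 8-fold → factor 8
Step 4: 6-fold → factor 6
Step 5: 60 μL + 540 μL = 600 μL total → factor 600/60 = 10
Overall dilution factor = 5 × 7.5 × 8 × 6 × 10 = 18000
Stock = 278 cells/mL × 18000 = 5.00 × 10^6 cells/mL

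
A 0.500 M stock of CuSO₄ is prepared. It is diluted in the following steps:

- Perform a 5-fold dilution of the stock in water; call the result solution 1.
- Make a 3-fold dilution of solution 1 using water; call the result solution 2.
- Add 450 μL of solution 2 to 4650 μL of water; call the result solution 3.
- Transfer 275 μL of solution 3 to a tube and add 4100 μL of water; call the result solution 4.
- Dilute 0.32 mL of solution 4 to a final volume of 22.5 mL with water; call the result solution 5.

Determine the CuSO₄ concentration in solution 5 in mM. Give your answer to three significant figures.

Step 1: 5-fold → factor 5
Step 2: 3-fold → factor 3
Step 3: 450 μL + 4650 μL = 5100 μL total → factor 5100/450 = 11.333
Step 4: 275 μL + 4100 μL = 4375 μL total → factor 4375/275 = 15.909
Step 5: 0.32 mL brought to 22.5 mL → factor 22.5/0.32 = 70.312
Overall dilution factor = 5 × 3 × 11.333 × 15.909 × 70.312 = 1.9016 × 10^5
Final = 0.500 M / 1.9016 × 10^5 = 2.629 × 10^-6 M = 0.00263 mM

0.00263 mM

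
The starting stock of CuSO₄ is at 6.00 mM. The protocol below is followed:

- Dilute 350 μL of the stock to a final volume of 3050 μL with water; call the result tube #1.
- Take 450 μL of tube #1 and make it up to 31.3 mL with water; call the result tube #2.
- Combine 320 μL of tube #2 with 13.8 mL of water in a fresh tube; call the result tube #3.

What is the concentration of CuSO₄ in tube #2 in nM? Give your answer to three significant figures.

Step 1: 350 μL brought to 3050 μL → factor 3050/350 = 8.7143
Step 2: 450 μL brought to 31.3 mL → factor 31300/450 = 69.556
Dilution factor through tube #2 = 8.7143 × 69.556 = 606.13
[tube #2] = 6.00 mM / 606.13 = 0.009899 mM = 9.90 × 10^3 nM

9.90 × 10^3 nM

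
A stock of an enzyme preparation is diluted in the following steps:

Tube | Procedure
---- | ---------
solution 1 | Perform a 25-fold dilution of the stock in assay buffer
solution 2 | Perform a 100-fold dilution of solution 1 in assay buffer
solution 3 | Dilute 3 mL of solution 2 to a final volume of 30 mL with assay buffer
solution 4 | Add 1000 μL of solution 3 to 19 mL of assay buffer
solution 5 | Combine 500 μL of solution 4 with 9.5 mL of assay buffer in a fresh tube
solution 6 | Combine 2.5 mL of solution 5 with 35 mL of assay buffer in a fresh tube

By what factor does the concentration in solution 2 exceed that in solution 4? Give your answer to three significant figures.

Step 1: 25-fold → factor 25
Step 2: 100-fold → factor 100
Step 3: 3 mL brought to 30 mL → factor 30/3 = 10
Step 4: 1000 μL + 19 mL = 20000 μL total → factor 20000/1000 = 20
Dilution factor to solution 2 = 2500; to solution 4 = 5 × 10^5
[solution 2]/[solution 4] = (factor to solution 4)/(factor to solution 2) = 5 × 10^5/2500 = 200

200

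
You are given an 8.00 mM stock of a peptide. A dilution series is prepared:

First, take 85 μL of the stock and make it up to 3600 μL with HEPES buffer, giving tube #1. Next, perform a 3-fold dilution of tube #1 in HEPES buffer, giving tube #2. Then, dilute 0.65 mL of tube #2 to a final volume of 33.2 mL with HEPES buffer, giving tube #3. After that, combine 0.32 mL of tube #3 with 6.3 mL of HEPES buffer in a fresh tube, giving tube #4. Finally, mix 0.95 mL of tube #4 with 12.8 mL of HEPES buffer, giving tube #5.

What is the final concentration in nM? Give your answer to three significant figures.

4.12 nM

Step 1: 85 μL brought to 3600 μL → factor 3600/85 = 42.353
Step 2: 3-fold → factor 3
Step 3: 0.65 mL brought to 33.2 mL → factor 33.2/0.65 = 51.077
Step 4: 0.32 mL + 6.3 mL = 6.62 mL total → factor 6.62/0.32 = 20.688
Step 5: 0.95 mL + 12.8 mL = 13.75 mL total → factor 13.75/0.95 = 14.474
Overall dilution factor = 42.353 × 3 × 51.077 × 20.688 × 14.474 = 1.9432 × 10^6
Final = 8.00 mM / 1.9432 × 10^6 = 4.117 × 10^-6 mM = 4.12 nM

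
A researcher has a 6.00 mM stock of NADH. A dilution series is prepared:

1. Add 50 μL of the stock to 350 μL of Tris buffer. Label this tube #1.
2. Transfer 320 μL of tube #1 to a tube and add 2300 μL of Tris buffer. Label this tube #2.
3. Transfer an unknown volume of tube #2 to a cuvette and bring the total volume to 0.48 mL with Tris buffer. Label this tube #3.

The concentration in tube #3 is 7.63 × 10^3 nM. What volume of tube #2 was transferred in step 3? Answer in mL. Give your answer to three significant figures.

0.0400 mL

Step 1: 50 μL + 350 μL = 400 μL total → factor 400/50 = 8
Step 2: 320 μL + 2300 μL = 2620 μL total → factor 2620/320 = 8.1875
Step 3: v brought to 0.48 mL → factor = 0.48 mL/v
Product of known-step factors = 65.5
Overall factor = 6.00 mM / (7.63 × 10^3 nM) = 786.37
Step-3 factor = 786.37 / 65.5 = 12.006
v = 0.48 mL / 12.006 = 0.0400 mL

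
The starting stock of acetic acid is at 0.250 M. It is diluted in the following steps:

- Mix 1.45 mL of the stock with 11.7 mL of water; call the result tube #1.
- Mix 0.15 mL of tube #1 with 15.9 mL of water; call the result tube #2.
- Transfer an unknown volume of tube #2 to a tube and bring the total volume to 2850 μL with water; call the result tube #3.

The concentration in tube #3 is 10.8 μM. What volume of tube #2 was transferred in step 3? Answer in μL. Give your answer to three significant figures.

119 μL

Step 1: 1.45 mL + 11.7 mL = 13.15 mL total → factor 13.15/1.45 = 9.069
Step 2: 0.15 mL + 15.9 mL = 16.05 mL total → factor 16.05/0.15 = 107
Step 3: v brought to 2850 μL → factor = 2850 μL/v
Product of known-step factors = 970.38
Overall factor = 0.250 M / (10.8 μM) = 23148
Step-3 factor = 23148 / 970.38 = 23.855
v = 2850 μL / 23.855 = 119 μL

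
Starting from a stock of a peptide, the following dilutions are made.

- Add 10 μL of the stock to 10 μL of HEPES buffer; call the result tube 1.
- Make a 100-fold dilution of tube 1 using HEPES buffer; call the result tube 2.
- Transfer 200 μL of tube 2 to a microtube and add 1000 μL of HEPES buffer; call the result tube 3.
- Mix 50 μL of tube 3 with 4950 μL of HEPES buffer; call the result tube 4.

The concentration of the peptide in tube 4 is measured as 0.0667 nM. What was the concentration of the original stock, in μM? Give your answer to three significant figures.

Step 1: 10 μL + 10 μL = 20 μL total → factor 20/10 = 2
Step 2: 100-fold → factor 100
Step 3: 200 μL + 1000 μL = 1200 μL total → factor 1200/200 = 6
Step 4: 50 μL + 4950 μL = 5000 μL total → factor 5000/50 = 100
Overall dilution factor = 2 × 100 × 6 × 100 = 1.2 × 10^5
Stock = 0.0667 nM × 1.2 × 10^5 = 8004 nM = 8.00 μM

8.00 μM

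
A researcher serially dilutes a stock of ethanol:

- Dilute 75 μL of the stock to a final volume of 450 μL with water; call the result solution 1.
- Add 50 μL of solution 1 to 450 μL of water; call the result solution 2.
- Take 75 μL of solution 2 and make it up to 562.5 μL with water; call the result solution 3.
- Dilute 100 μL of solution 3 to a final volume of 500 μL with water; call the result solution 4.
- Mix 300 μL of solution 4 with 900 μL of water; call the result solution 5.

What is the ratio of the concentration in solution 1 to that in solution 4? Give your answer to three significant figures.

Step 1: 75 μL brought to 450 μL → factor 450/75 = 6
Step 2: 50 μL + 450 μL = 500 μL total → factor 500/50 = 10
Step 3: 75 μL brought to 562.5 μL → factor 562.5/75 = 7.5
Step 4: 100 μL brought to 500 μL → factor 500/100 = 5
Dilution factor to solution 1 = 6; to solution 4 = 2250
[solution 1]/[solution 4] = (factor to solution 4)/(factor to solution 1) = 2250/6 = 375

375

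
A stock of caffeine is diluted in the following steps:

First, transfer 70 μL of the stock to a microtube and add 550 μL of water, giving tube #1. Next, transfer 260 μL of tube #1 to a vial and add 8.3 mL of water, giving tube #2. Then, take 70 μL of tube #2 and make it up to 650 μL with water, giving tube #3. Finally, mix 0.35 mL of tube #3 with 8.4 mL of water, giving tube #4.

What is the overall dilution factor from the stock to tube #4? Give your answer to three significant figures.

Step 1: 70 μL + 550 μL = 620 μL total → factor 620/70 = 8.8571
Step 2: 260 μL + 8.3 mL = 8560 μL total → factor 8560/260 = 32.923
Step 3: 70 μL brought to 650 μL → factor 650/70 = 9.2857
Step 4: 0.35 mL + 8.4 mL = 8.75 mL total → factor 8.75/0.35 = 25
Overall dilution factor = 8.8571 × 32.923 × 9.2857 × 25 = 67694

6.77 × 10^4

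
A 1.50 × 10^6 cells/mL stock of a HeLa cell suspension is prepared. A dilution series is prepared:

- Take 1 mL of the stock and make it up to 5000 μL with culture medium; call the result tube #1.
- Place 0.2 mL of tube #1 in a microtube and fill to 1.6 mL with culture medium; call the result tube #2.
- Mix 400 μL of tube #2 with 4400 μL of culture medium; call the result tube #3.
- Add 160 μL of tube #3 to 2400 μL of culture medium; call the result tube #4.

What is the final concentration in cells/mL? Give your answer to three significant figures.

195 cells/mL

Step 1: 1 mL brought to 5000 μL → factor 5/1 = 5
Step 2: 0.2 mL brought to 1.6 mL → factor 1.6/0.2 = 8
Step 3: 400 μL + 4400 μL = 4800 μL total → factor 4800/400 = 12
Step 4: 160 μL + 2400 μL = 2560 μL total → factor 2560/160 = 16
Overall dilution factor = 5 × 8 × 12 × 16 = 7680
Final = 1.50 × 10^6 cells/mL / 7680 = 195 cells/mL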